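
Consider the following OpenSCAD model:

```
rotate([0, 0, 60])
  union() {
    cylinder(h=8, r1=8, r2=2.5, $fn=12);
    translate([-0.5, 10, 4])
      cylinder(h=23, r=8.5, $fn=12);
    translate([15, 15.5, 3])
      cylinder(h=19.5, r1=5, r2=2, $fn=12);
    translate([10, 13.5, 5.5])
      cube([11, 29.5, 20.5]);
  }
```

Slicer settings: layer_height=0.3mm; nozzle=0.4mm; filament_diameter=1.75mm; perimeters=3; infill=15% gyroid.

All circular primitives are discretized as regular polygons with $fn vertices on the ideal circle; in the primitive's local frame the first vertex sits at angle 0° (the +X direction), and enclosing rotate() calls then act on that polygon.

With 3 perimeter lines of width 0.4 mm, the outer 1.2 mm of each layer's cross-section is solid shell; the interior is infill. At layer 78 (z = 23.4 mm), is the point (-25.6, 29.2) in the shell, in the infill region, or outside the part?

infill

At z = 23.4 mm: the cone is absent (z outside [0, 8]); the r=8.5 cylinder at (-0.5, 10) gives a regular 12-gon of circumradius 8.5 (constant along its height); the cone at (15, 15.5) is absent (z outside [3, 22.5]); the cube at (10, 13.5) (footprint 11×29.5) is included at this height; Taking the union: the 2 present regions are separate (no shared area or edge), so areas and boundary lengths simply add and each stays a separate island — 2 connected regions; (whole slice rotated 60° about Z — lengths, areas and connectivity unchanged). Overall, the cross-section has 2 separate islands. Undo the 60° rotation: the query point maps to (12.488, 36.770) in the un-rotated model frame. The nearest boundary edge runs (10.00, 13.50)→(10.00, 43.00); distance from the point to it = 2.49 mm. (Shell/infill is judged within the island containing the point — the largest one.) The point is inside the cross-section and 2.49 mm from the nearest boundary — more than the 1.2 mm shell width (3 × 0.4), so it's in the infill interior.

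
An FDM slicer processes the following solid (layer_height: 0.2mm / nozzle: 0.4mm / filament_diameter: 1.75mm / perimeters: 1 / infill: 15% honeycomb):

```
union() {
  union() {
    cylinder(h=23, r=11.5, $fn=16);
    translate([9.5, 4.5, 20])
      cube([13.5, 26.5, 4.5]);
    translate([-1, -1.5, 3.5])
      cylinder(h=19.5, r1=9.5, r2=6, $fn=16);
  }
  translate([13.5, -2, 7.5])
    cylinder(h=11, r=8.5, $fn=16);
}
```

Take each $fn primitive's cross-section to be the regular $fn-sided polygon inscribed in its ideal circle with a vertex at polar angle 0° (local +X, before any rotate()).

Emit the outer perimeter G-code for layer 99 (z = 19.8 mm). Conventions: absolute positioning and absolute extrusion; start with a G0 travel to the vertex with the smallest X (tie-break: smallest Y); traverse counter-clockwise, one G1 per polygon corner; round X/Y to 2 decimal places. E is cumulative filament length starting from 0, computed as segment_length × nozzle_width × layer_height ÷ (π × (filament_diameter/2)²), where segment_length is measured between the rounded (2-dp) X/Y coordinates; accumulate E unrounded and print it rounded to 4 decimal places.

At z = 19.8 mm: the cylinder: section is a regular 16-gon, circumradius r=11.5; the cube at (9.5, 4.5) is not intersected at this z (z outside [20, 24.5]); the cone at (-1, -1.5) contributes a regular 16-gon of circumradius 6.574 (interpolated between r1=9.5 and r2=6 at t=0.836); Taking the union: the cone at (-1, -1.5) lies entirely inside the r=11.5 cylinder, so the union is just the r=11.5 cylinder — 1 connected region; the cylinder at (13.5, -2) is absent (z outside [7.5, 18.5]); Taking the union: only that combined region is present, so the union is just that shape — 1 connected region. The outline is a single polygon with 16 vertices. Extrusion per mm of travel: 0.4 × 0.2 / (π × 0.875²) = 0.033260. Accumulating E over each segment gives final E = 2.3872.

G0 X-11.50 Y0.00 Z19.80
G1 X-10.62 Y-4.40 E0.1492
G1 X-8.13 Y-8.13 E0.2984
G1 X-4.40 Y-10.62 E0.4476
G1 X0.00 Y-11.50 E0.5968
G1 X4.40 Y-10.62 E0.7461
G1 X8.13 Y-8.13 E0.8952
G1 X10.62 Y-4.40 E1.0444
G1 X11.50 Y0.00 E1.1936
G1 X10.62 Y4.40 E1.3429
G1 X8.13 Y8.13 E1.4920
G1 X4.40 Y10.62 E1.6412
G1 X0.00 Y11.50 E1.7904
G1 X-4.40 Y10.62 E1.9397
G1 X-8.13 Y8.13 E2.0888
G1 X-10.62 Y4.40 E2.2380
G1 X-11.50 Y0.00 E2.3872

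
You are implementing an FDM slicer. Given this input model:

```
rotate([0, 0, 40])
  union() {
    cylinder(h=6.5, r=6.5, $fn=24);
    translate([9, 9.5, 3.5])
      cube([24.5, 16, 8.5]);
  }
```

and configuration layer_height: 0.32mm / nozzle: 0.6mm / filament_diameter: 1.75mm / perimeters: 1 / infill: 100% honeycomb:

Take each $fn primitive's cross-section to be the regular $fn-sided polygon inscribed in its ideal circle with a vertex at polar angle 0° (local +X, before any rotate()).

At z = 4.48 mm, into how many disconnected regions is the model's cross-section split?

2

At z = 4.48 mm: the r=6.5 cylinder gives a regular 24-gon of circumradius 6.5 (constant along its height); the 24.5×16 cube at (9, 9.5) contributes its full rectangle; Merging all regions: the 2 present regions are separate (no shared area or edge), so areas and boundary lengths simply add and each stays a separate island — 2 connected regions; (rotated 40° about Z; rotation is an isometry so areas/perimeters/island counts are preserved). The result has 2 disconnected regions.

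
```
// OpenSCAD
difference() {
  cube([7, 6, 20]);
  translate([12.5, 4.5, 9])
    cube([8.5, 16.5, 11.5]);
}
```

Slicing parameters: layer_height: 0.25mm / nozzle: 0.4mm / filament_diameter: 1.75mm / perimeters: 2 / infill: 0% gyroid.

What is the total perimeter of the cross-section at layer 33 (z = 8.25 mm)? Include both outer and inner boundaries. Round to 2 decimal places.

At z = 8.25 mm: the cube is present — its section is the full 7×6 rectangle (perimeter 26.00 mm); the cube at (12.5, 4.5) does not reach this height (z outside [9, 20.5]); Subtracting the remaining from the first: none of the subtracted shapes is present at this height, so the 7×6 cube is unchanged — boundary = 26.00 mm. Overall, the cross-section is a single solid region. Total boundary length (outer) = 26.00 mm.

26.00 mm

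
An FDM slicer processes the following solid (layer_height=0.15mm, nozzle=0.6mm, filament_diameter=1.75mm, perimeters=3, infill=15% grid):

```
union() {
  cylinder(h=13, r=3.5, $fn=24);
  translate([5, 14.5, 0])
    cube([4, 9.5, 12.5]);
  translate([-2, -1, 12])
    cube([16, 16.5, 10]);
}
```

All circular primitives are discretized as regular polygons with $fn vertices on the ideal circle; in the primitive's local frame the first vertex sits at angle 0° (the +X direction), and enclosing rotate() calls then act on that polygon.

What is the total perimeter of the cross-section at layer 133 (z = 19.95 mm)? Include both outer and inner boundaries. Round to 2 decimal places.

65.00 mm

At z = 19.95 mm: the cylinder does not reach this height (z outside [0, 13]); the cube at (5, 14.5) does not reach this height (z outside [0, 12.5]); the cube at (-2, -1) (footprint 16×16.5) is included at this height (perimeter 65.00 mm); Merging all regions: only the 16×16.5 cube at (-2, -1) is present, so the union is just that shape — boundary = 65.00 mm. Overall, the cross-section is a single solid region. Total boundary length (outer) = 65.00 mm.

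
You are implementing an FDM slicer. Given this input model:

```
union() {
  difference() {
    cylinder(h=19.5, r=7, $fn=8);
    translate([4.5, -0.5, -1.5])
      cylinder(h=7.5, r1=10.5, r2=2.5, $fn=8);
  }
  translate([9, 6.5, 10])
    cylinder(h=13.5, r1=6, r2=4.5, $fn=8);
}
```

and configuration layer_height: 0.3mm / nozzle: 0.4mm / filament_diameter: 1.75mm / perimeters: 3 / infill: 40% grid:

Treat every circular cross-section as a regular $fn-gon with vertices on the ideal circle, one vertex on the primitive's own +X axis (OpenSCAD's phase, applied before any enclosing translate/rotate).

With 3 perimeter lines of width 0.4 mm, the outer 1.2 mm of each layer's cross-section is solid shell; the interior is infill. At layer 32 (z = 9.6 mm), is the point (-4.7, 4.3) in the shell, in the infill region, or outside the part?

shell

At z = 9.6 mm: the cylinder: section is a regular 8-gon, circumradius r=7; the cone at (4.5, -0.5) is not intersected at this z (z outside [-1.5, 6]); Taking the first minus the rest: none of the subtracted shapes is present at this height, so the r=7 cylinder is unchanged — 1 connected region; the cone at (9, 6.5) does not reach this height (z outside [10, 23.5]); Combining (union): only the result so far is present, so the union is just that shape — 1 connected region. Overall, the cross-section is a single solid region. The nearest boundary edge runs (-4.95, 4.95)→(-7.00, 0.00); distance from the point to it = 0.48 mm. The point is inside the cross-section, 0.48 mm from the nearest boundary — within the 1.2 mm shell band (3 × 0.4).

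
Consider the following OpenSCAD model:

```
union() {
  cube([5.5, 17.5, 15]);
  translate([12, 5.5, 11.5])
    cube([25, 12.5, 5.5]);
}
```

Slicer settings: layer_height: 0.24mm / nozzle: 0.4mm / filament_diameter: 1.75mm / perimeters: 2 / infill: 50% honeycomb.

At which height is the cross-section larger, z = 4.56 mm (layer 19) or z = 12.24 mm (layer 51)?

Layer 19 (z = 4.56): the cube is present — its section is the full 5.5×17.5 rectangle (area 96.25 mm²); the cube at (12, 5.5) does not reach this height (z outside [11.5, 17]); Merging all regions: only the 5.5×17.5 cube is present, so the union is just that shape — area = 96.25 mm². So its area = 96.25 mm². Layer 51 (z = 12.24): the cube (footprint 5.5×17.5) is included at this height (area 96.25 mm²); the cube at (12, 5.5) is present — its section is the full 25×12.5 rectangle (area 312.50 mm²); Combining (union): the 2 present regions are separate (no shared area or edge), so areas and boundary lengths simply add and each stays a separate island — area = 408.75 mm². So its area = 408.75 mm². Layer 51 is larger (408.75 vs 96.25 mm²).

layer 51 (z = 12.24 mm)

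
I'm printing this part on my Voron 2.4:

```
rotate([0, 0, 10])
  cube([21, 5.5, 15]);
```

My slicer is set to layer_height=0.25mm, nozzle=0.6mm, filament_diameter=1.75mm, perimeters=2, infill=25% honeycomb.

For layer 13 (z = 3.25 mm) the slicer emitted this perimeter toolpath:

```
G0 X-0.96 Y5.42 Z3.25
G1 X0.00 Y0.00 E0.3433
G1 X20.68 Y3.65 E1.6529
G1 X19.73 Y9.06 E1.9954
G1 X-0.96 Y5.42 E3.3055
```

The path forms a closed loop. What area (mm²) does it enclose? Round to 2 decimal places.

Apply the shoelace formula to the sequence of (X, Y) vertices; enclosed area = 115.49 mm².

115.49 mm²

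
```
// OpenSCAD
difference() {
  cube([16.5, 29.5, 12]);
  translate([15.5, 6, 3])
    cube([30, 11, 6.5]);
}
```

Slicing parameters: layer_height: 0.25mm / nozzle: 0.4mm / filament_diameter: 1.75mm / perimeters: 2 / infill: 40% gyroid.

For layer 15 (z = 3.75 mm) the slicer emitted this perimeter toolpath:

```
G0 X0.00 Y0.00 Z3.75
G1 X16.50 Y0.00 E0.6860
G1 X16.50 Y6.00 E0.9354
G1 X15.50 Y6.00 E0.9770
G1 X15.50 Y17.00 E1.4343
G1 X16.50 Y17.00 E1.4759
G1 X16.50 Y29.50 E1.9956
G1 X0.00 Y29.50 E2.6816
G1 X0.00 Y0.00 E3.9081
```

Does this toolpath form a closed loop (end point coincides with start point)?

yes

Start point (G0): (0.00, 0.00). End point (last G1): the path returns to the start — closed.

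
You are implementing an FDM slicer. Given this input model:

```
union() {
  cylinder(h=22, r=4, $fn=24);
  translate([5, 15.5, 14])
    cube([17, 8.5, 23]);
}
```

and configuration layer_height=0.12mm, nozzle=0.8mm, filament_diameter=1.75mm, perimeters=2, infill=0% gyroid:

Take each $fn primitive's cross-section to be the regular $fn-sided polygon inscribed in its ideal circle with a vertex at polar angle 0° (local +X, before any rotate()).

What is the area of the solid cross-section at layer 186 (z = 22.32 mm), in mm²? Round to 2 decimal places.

144.50 mm²

At z = 22.32 mm: the cylinder is absent (z outside [0, 22]); the 17×8.5 cube at (5, 15.5) contributes its full rectangle (area 144.50 mm²); Taking the union: only the 17×8.5 cube at (5, 15.5) is present, so the union is just that shape — area = 144.50 mm². Overall, the cross-section is a single solid region. Net area = 144.50 mm².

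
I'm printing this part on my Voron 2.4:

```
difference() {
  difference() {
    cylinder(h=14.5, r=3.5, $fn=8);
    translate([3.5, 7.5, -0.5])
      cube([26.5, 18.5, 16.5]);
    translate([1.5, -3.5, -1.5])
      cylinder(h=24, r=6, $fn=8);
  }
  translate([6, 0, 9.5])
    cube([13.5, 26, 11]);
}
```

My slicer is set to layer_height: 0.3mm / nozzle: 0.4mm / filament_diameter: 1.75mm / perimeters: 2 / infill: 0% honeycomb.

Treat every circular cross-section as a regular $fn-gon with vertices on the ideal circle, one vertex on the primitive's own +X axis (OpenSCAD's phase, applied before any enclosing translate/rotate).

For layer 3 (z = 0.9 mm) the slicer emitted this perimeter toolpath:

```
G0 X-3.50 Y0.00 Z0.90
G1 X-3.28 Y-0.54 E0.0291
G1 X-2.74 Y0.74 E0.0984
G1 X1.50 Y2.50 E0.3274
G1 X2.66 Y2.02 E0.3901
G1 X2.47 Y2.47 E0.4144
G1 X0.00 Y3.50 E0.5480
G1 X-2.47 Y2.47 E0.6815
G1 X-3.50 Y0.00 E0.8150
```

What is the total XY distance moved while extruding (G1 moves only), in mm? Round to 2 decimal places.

16.34 mm

Sum the Euclidean lengths of each G1 segment: total = 16.34 mm.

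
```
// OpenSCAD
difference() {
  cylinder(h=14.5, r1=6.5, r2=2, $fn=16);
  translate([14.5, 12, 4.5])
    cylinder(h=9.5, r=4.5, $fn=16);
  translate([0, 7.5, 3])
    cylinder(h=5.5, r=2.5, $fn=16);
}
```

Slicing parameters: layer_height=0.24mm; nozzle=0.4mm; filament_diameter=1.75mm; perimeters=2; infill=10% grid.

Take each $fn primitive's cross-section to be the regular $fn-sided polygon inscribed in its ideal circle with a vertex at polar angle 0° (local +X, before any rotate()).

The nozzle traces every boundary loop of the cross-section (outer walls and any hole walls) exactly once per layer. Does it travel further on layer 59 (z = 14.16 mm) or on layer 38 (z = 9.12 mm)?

layer 38 (z = 9.12 mm)

Layer 59 (z = 14.16): the cone: at t=0.977 of its height the radius interpolates to r₁+(r₂−r₁)t = 2.106, giving a regular 16-gon of that circumradius (perimeter = 2·16·2.106·sin(180°/16) = 13.14 mm); the cylinder at (14.5, 12) is absent (z outside [4.5, 14]); the cylinder at (0, 7.5) does not reach this height (z outside [3, 8.5]); Taking the first minus the rest: none of the subtracted shapes is present at this height, so the cone is unchanged — boundary = 13.14 mm. So its perimeter = 13.14 mm. Layer 38 (z = 9.12): the cone contributes a regular 16-gon of circumradius 3.670 (interpolated between r1=6.5 and r2=2 at t=0.629) (perimeter = 2·16·3.670·sin(180°/16) = 22.91 mm); the cylinder at (14.5, 12): section is a regular 16-gon, circumradius r=4.5 (perimeter = 2·16·4.500·sin(180°/16) = 28.09 mm); the cylinder at (0, 7.5) is absent (z outside [3, 8.5]); After the difference (first − rest): starting from the cone, the r=4.5 cylinder at (14.5, 12) misses the remaining region (no effect) — boundary = 22.91 mm. So its perimeter = 22.91 mm. Layer 38 is larger (22.91 vs 13.14 mm).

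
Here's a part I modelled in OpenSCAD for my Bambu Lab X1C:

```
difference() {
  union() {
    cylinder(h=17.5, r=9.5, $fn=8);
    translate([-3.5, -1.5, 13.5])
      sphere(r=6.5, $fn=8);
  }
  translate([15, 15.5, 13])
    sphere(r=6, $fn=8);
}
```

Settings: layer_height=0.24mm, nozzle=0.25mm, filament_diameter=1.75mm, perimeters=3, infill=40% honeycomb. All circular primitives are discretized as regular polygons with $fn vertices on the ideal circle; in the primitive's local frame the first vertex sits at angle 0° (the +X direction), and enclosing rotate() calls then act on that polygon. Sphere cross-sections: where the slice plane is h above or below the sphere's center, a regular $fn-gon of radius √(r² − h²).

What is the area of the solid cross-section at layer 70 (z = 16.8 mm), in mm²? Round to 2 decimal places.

256.18 mm²

At z = 16.8 mm: the r=9.5 cylinder gives a regular 8-gon of circumradius 9.5 (constant along its height) (area = (8/2)·9.500²·sin(360°/8) = 255.27 mm²); the sphere at (-3.5, -1.5): section is a regular 8-gon, circumradius = √(r²−h²) = √(6.5²−3.3²) = 5.600 (area = (8/2)·5.600²·sin(360°/8) = 88.70 mm²); Combining (union): the regions partially overlap — summed areas 343.97 mm² minus the doubly-counted overlap 87.78 mm² gives 256.18 mm² — area = 256.18 mm²; the sphere at (15, 15.5): section is a regular 8-gon, circumradius = √(r²−h²) = √(6²−3.8²) = 4.643 (area = (8/2)·4.643²·sin(360°/8) = 60.98 mm²); Subtracting the remaining from the first: starting from the result so far (256.18 mm²), the r=6 sphere at (15, 15.5) misses the remaining region (no effect) — area = 256.18 mm². Overall, the cross-section is a single solid region. Net area = 256.18 mm².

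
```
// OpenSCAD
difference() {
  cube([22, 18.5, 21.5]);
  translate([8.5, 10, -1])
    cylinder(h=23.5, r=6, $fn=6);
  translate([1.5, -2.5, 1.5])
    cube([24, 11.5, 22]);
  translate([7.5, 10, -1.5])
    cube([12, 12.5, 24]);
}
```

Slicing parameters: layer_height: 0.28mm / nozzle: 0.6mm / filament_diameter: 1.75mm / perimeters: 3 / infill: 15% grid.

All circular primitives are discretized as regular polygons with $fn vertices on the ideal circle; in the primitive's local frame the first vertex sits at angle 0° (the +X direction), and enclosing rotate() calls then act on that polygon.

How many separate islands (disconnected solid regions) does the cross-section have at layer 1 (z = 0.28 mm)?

1

At z = 0.28 mm: the 22×18.5 cube contributes its full rectangle; the r=6 cylinder at (8.5, 10) contributes a regular 6-gon of circumradius 6; the cube at (1.5, -2.5) does not reach this height (z outside [1.5, 23.5]); the cube at (7.5, 10) (footprint 12×12.5) is included at this height; Subtracting the remaining from the first: starting from the 22×18.5 cube, the r=6 cylinder at (8.5, 10) lies wholly inside it (removes its full 93.53 mm² and its 36.00 mm outline becomes a hole wall); the 12×12.5 cube at (7.5, 10) partially overlaps it — only the 73.42 mm² overlap (of its 150.00 mm²) is removed, clipping the outline — 1 connected region. Overall, the cross-section is a single solid region. Island count = 1.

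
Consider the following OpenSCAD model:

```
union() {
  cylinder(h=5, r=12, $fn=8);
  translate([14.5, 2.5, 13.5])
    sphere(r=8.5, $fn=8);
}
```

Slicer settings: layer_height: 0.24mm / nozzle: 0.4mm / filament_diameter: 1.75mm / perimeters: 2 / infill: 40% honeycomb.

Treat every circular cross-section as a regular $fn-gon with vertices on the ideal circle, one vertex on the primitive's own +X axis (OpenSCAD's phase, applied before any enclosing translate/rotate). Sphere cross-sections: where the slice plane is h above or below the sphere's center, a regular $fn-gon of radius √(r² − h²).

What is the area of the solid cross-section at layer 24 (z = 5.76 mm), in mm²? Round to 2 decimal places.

34.91 mm²

At z = 5.76 mm: the cylinder is not intersected at this z (z outside [0, 5]); the r=8.5 sphere at (14.5, 2.5) contributes a regular 8-gon of circumradius √(8.5²−7.74²) = 3.513 (area = (8/2)·3.513²·sin(360°/8) = 34.91 mm²); Taking the union: only the r=8.5 sphere at (14.5, 2.5) is present, so the union is just that shape — area = 34.91 mm². Overall, the cross-section is a single solid region. Net area = 34.91 mm².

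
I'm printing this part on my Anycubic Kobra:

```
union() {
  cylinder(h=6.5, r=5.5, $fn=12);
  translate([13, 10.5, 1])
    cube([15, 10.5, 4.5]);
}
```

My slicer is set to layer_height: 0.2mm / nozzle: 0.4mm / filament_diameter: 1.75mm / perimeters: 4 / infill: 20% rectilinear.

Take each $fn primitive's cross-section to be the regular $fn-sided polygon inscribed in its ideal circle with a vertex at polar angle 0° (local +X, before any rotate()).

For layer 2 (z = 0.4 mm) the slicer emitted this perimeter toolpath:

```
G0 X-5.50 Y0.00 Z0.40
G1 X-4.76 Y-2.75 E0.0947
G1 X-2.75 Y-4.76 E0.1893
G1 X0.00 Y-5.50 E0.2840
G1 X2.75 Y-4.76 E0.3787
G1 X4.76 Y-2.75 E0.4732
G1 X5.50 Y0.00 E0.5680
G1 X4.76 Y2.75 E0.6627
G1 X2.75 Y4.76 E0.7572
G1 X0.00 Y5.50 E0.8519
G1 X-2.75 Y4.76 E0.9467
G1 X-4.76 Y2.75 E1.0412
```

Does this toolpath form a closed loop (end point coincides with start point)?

no

Start point (G0): (-5.50, 0.00). End point (last G1): the path does not return to the start — open.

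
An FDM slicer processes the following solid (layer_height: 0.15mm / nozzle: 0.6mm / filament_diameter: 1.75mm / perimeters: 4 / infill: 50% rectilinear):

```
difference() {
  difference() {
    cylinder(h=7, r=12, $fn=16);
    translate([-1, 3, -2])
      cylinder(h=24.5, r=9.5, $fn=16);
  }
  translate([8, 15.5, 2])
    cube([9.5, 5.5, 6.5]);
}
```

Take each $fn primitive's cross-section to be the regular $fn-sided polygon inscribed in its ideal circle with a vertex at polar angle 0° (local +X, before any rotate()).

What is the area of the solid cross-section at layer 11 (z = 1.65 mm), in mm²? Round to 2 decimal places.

At z = 1.65 mm: the cylinder: section is a regular 16-gon, circumradius r=12 (area = (16/2)·12.000²·sin(360°/16) = 440.85 mm²); the r=9.5 cylinder at (-1, 3) contributes a regular 16-gon of circumradius 9.5 (area = (16/2)·9.500²·sin(360°/16) = 276.30 mm²); Subtracting the remaining from the first: starting from the r=12 cylinder (440.85 mm²), the r=9.5 cylinder at (-1, 3) partially overlaps it — only the 269.73 mm² overlap (of its 276.30 mm²) is removed, clipping the outline — area = 171.12 mm²; the cube at (8, 15.5) is not intersected at this z (z outside [2, 8.5]); Subtracting the remaining from the first: none of the subtracted shapes is present at this height, so the result so far is unchanged — area = 171.12 mm². Overall, the cross-section is a single solid region. Net area = 171.12 mm².

171.12 mm²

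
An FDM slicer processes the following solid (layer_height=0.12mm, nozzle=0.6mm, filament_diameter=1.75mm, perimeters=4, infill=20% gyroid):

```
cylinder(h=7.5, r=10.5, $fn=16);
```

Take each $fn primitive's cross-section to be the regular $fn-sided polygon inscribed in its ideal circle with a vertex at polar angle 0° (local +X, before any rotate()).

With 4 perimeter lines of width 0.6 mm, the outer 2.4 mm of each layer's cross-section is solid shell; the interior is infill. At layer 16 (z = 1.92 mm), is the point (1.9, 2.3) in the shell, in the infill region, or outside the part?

At z = 1.92 mm: the cylinder: section is a regular 16-gon, circumradius r=10.5. Overall, the cross-section is a single solid region. The nearest boundary edge runs (7.42, 7.42)→(4.02, 9.70); distance from the point to it = 7.33 mm. The point is inside the cross-section and 7.33 mm from the nearest boundary — more than the 2.4 mm shell width (4 × 0.6), so it's in the infill interior.

infill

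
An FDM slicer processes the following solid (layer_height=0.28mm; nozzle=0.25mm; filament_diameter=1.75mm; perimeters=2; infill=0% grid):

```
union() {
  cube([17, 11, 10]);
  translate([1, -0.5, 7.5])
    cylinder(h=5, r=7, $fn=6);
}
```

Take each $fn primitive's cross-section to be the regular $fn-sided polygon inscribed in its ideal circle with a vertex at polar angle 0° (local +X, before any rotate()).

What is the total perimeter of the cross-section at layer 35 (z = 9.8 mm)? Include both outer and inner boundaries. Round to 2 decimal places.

73.80 mm

At z = 9.8 mm: the cube (footprint 17×11) is included at this height (perimeter 56.00 mm); the r=7 cylinder at (1, -0.5) contributes a regular 6-gon of circumradius 7 (perimeter = 2·6·7.000·sin(180°/6) = 42.00 mm); Combining (union): the regions partially overlap (shared area 33.96 mm²), so the edge portions inside another operand are dropped and the merged outline is re-measured after clipping — boundary = 73.80 mm. Overall, the cross-section is a single solid region. Total boundary length (outer) = 73.80 mm.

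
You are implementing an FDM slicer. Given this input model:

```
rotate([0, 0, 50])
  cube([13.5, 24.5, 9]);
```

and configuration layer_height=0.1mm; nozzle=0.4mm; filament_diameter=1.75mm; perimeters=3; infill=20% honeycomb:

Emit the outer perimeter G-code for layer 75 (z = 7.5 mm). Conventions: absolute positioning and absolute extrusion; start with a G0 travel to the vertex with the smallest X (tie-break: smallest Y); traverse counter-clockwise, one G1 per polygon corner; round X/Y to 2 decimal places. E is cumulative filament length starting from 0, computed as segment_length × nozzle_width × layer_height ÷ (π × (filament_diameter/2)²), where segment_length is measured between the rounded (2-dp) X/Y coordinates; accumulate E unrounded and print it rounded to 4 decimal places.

At z = 7.5 mm: the cube is present — its section is the full 13.5×24.5 rectangle; (rotated 50° about Z; rotation is an isometry so areas/perimeters/island counts are preserved). The outline is a single polygon with 4 vertices. Extrusion per mm of travel: 0.4 × 0.1 / (π × 0.875²) = 0.016630. Accumulating E over each segment gives final E = 1.2640.

G0 X-18.77 Y15.75 Z7.50
G1 X0.00 Y0.00 E0.4075
G1 X8.68 Y10.34 E0.6320
G1 X-10.09 Y26.09 E1.0395
G1 X-18.77 Y15.75 E1.2640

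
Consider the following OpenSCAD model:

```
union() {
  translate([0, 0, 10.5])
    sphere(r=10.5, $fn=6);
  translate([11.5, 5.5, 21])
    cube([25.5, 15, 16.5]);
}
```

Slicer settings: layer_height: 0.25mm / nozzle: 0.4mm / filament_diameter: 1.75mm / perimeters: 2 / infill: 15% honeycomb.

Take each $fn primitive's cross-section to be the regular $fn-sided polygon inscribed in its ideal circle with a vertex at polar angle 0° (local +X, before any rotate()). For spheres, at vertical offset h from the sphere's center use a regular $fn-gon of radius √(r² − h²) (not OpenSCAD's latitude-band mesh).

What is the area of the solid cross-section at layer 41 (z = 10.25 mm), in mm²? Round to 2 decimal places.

286.28 mm²

At z = 10.25 mm: the sphere: section is a regular 6-gon, circumradius = √(r²−h²) = √(10.5²−0.25²) = 10.497 (area = (6/2)·10.497²·sin(360°/6) = 286.28 mm²); the cube at (11.5, 5.5) is not intersected at this z (z outside [21, 37.5]); Taking the union: only the r=10.5 sphere is present, so the union is just that shape — area = 286.28 mm². Overall, the cross-section is a single solid region. Net area = 286.28 mm².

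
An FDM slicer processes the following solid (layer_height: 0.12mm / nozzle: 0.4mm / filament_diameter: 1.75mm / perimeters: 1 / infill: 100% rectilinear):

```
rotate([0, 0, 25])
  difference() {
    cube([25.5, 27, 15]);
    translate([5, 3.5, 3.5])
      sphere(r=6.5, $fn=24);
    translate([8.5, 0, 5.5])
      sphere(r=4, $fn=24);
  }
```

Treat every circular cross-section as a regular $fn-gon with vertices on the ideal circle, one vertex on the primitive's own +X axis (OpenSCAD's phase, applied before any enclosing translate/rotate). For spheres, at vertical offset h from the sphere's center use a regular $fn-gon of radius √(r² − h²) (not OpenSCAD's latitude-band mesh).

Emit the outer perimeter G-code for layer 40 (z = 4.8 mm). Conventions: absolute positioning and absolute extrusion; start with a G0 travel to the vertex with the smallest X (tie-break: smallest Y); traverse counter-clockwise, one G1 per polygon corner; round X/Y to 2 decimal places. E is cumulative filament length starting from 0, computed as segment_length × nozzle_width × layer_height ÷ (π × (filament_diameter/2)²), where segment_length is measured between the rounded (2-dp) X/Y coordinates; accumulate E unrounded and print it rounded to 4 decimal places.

G0 X-11.41 Y24.47 Z4.80
G1 X-3.11 Y6.67 E0.3919
G1 X-2.93 Y7.46 E0.4081
G1 X-2.16 Y8.94 E0.4414
G1 X-1.04 Y10.16 E0.4745
G1 X0.36 Y11.06 E0.5077
G1 X1.95 Y11.56 E0.5409
G1 X3.61 Y11.63 E0.5741
G1 X5.23 Y11.27 E0.6072
G1 X6.71 Y10.50 E0.6405
G1 X7.93 Y9.38 E0.6735
G1 X8.82 Y7.98 E0.7066
G1 X9.04 Y7.30 E0.7209
G1 X9.05 Y7.29 E0.7212
G1 X9.96 Y6.82 E0.7416
G1 X10.72 Y6.12 E0.7623
G1 X11.27 Y5.26 E0.7826
G1 X23.11 Y10.78 E1.0433
G1 X11.70 Y35.25 E1.5821
G1 X-11.41 Y24.47 E2.0910

At z = 4.8 mm: the 25.5×27 cube contributes its full rectangle; the r=6.5 sphere at (5, 3.5) slices to a regular 24-gon of circumradius 6.369 (√(r²−h²) with h=1.3 from center); the r=4 sphere at (8.5, 0) slices to a regular 24-gon of circumradius 3.938 (√(r²−h²) with h=0.7 from center); Taking the first minus the rest: starting from the 25.5×27 cube, the r=6.5 sphere at (5, 3.5) partially overlaps it — only the 97.94 mm² overlap (of its 125.97 mm²) is removed, clipping the outline; the r=4 sphere at (8.5, 0) partially overlaps it — only the 3.19 mm² overlap (of its 48.17 mm²) is removed, clipping the outline — 1 connected region; (rotated 25° about Z; rotation is an isometry so areas/perimeters/island counts are preserved). The outline is a single polygon with 19 vertices. Extrusion per mm of travel: 0.4 × 0.12 / (π × 0.875²) = 0.019956. Accumulating E over each segment gives final E = 2.0910.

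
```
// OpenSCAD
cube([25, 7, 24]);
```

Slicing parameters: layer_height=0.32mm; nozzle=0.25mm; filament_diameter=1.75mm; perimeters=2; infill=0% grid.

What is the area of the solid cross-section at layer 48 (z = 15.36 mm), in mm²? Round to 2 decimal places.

At z = 15.36 mm: the 25×7 cube contributes its full rectangle (area 175.00 mm²). Overall, the cross-section is a single solid region. Net area = 175.00 mm².

175.00 mm²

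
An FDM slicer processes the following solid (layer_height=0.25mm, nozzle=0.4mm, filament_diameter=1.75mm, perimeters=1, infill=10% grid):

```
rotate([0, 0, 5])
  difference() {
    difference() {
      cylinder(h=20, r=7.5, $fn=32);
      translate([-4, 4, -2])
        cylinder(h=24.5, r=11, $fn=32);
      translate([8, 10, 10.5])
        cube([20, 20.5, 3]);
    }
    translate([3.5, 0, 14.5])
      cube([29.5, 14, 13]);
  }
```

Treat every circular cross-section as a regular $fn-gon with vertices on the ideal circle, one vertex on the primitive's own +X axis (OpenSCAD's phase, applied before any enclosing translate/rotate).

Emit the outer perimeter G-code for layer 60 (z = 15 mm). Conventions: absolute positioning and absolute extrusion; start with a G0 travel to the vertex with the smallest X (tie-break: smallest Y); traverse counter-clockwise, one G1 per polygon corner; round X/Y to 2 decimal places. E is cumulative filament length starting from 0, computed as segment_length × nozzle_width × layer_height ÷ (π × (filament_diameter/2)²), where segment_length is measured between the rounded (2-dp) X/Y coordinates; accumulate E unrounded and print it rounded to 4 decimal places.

At z = 15 mm: the cylinder: section is a regular 32-gon, circumradius r=7.5; the r=11 cylinder at (-4, 4) contributes a regular 32-gon of circumradius 11; the cube at (8, 10) is absent (z outside [10.5, 13.5]); Taking the first minus the rest: starting from the r=7.5 cylinder, the r=11 cylinder at (-4, 4) partially overlaps it — only the 152.58 mm² overlap (of its 377.69 mm²) is removed, clipping the outline — 1 connected region; the cube at (3.5, 0) (footprint 29.5×14) is included at this height; Taking the first minus the rest: starting from that combined region, the 29.5×14 cube at (3.5, 0) partially overlaps it — only the 1.91 mm² overlap (of its 413.00 mm²) is removed, clipping the outline — 1 connected region; (rotated 5° about Z; rotation is an isometry so areas/perimeters/island counts are preserved). The outline is a single polygon with 19 vertices. Extrusion per mm of travel: 0.4 × 0.25 / (π × 0.875²) = 0.041575. Accumulating E over each segment gives final E = 1.1693.

G0 X-2.32 Y-7.12 Z15.00
G1 X-2.26 Y-7.15 E0.0028
G1 X-0.82 Y-7.46 E0.0640
G1 X0.65 Y-7.47 E0.1251
G1 X2.10 Y-7.20 E0.1865
G1 X3.46 Y-6.65 E0.2475
G1 X4.69 Y-5.85 E0.3085
G1 X5.75 Y-4.82 E0.3699
G1 X6.58 Y-3.61 E0.4309
G1 X7.15 Y-2.26 E0.4918
G1 X7.46 Y-0.82 E0.5531
G1 X7.47 Y0.65 E0.6142
G1 X6.20 Y0.54 E0.6672
G1 X6.16 Y0.33 E0.6761
G1 X5.31 Y-1.65 E0.7657
G1 X4.09 Y-3.43 E0.8554
G1 X2.55 Y-4.94 E0.9450
G1 X0.75 Y-6.12 E1.0345
G1 X-1.26 Y-6.92 E1.1245
G1 X-2.32 Y-7.12 E1.1693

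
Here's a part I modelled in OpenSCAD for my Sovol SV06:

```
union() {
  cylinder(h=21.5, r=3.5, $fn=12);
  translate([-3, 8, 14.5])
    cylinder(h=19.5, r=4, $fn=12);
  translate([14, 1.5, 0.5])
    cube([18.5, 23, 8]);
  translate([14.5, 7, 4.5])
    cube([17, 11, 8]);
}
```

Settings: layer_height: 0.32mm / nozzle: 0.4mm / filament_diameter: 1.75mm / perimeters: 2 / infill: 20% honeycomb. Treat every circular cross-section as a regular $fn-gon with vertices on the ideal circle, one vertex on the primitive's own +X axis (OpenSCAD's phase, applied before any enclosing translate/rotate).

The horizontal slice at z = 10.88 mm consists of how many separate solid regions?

At z = 10.88 mm: the r=3.5 cylinder gives a regular 12-gon of circumradius 3.5 (constant along its height); the cylinder at (-3, 8) does not reach this height (z outside [14.5, 34]); the cube at (14, 1.5) is absent (z outside [0.5, 8.5]); the cube at (14.5, 7) is present — its section is the full 17×11 rectangle; Combining (union): the 2 present regions are separate (no shared area or edge), so areas and boundary lengths simply add and each stays a separate island — 2 connected regions. The result has 2 disconnected regions.

2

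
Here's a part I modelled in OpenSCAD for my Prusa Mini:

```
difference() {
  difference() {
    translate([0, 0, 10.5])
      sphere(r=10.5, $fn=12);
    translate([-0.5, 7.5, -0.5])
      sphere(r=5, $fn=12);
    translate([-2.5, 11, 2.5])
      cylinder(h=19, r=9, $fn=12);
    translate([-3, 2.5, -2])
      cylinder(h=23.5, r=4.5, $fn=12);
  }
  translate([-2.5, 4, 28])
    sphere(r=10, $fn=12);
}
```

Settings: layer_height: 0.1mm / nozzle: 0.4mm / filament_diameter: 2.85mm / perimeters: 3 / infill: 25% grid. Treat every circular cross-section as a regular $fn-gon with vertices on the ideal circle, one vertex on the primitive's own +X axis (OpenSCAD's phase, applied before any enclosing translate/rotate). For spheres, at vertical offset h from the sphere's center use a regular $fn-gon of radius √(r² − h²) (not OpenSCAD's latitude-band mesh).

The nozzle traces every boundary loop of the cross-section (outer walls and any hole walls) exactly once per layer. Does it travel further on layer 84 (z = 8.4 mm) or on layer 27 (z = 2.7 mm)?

layer 84 (z = 8.4 mm)

Layer 84 (z = 8.4): the r=10.5 sphere slices to a regular 12-gon of circumradius 10.288 (√(r²−h²) with h=2.1 from center) (perimeter = 2·12·10.288·sin(180°/12) = 63.90 mm); the sphere at (-0.5, 7.5) does not reach this height (|z−center|=8.900 > r=5); the cylinder at (-2.5, 11): section is a regular 12-gon, circumradius r=9 (perimeter = 2·12·9.000·sin(180°/12) = 55.90 mm); the r=4.5 cylinder at (-3, 2.5) gives a regular 12-gon of circumradius 4.5 (constant along its height) (perimeter = 2·12·4.500·sin(180°/12) = 27.95 mm); Taking the first minus the rest: starting from the r=10.5 sphere, the r=9 cylinder at (-2.5, 11) partially overlaps it — only the 79.72 mm² overlap (of its 243.00 mm²) is removed, clipping the outline; the r=4.5 cylinder at (-3, 2.5) partially overlaps it — only the 31.26 mm² overlap (of its 60.75 mm²) is removed, clipping the outline — boundary = 72.06 mm; the sphere at (-2.5, 4) is not intersected at this z (|z−center|=19.600 > r=10); After the difference (first − rest): none of the subtracted shapes is present at this height, so that combined region is unchanged — boundary = 72.06 mm. So its perimeter = 72.06 mm. Layer 27 (z = 2.7): the r=10.5 sphere slices to a regular 12-gon of circumradius 7.029 (√(r²−h²) with h=7.8 from center) (perimeter = 2·12·7.029·sin(180°/12) = 43.66 mm); the r=5 sphere at (-0.5, 7.5) contributes a regular 12-gon of circumradius √(5²−3.2²) = 3.842 (perimeter = 2·12·3.842·sin(180°/12) = 23.86 mm); the cylinder at (-2.5, 11): section is a regular 12-gon, circumradius r=9 (perimeter = 2·12·9.000·sin(180°/12) = 55.90 mm); the cylinder at (-3, 2.5): section is a regular 12-gon, circumradius r=4.5 (perimeter = 2·12·4.500·sin(180°/12) = 27.95 mm); Taking the first minus the rest: starting from the r=10.5 sphere, the r=5 sphere at (-0.5, 7.5) partially overlaps it — only the 15.01 mm² overlap (of its 44.28 mm²) is removed, clipping the outline; the r=9 cylinder at (-2.5, 11) partially overlaps it — only the 17.33 mm² overlap (of its 243.00 mm²) is removed, clipping the outline; the r=4.5 cylinder at (-3, 2.5) partially overlaps it — only the 29.29 mm² overlap (of its 60.75 mm²) is removed, clipping the outline — boundary = 44.63 mm; the sphere at (-2.5, 4) does not reach this height (|z−center|=25.300 > r=10); Subtracting the remaining from the first: none of the subtracted shapes is present at this height, so the result so far is unchanged — boundary = 44.63 mm. So its perimeter = 44.63 mm. Layer 84 is larger (72.06 vs 44.63 mm).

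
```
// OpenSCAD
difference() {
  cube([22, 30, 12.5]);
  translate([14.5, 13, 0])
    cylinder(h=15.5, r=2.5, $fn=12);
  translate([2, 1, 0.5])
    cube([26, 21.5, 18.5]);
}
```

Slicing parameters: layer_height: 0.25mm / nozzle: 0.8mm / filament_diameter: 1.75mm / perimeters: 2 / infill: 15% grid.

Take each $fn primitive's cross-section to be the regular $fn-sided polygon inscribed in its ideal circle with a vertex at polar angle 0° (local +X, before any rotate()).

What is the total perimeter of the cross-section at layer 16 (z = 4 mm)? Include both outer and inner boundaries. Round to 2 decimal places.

At z = 4 mm: the cube is present — its section is the full 22×30 rectangle (perimeter 104.00 mm); the r=2.5 cylinder at (14.5, 13) gives a regular 12-gon of circumradius 2.5 (constant along its height) (perimeter = 2·12·2.500·sin(180°/12) = 15.53 mm); the cube at (2, 1) (footprint 26×21.5) is included at this height (perimeter 95.00 mm); After the difference (first − rest): starting from the 22×30 cube, the r=2.5 cylinder at (14.5, 13) lies wholly inside it (removes its full 18.75 mm² and its 15.53 mm outline becomes a hole wall); the 26×21.5 cube at (2, 1) partially overlaps it — only the 411.25 mm² overlap (of its 559.00 mm²) is removed, clipping the outline — boundary = 144.00 mm. Overall, the cross-section is a single solid region. Total boundary length (outer) = 144.00 mm.

144.00 mm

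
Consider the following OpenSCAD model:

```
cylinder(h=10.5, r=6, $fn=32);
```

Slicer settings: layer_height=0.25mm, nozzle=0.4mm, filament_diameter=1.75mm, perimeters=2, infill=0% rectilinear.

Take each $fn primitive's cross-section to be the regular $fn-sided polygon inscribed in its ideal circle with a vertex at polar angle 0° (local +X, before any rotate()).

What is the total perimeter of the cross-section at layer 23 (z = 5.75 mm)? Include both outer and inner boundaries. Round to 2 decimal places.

37.64 mm

At z = 5.75 mm: the r=6 cylinder contributes a regular 32-gon of circumradius 6 (perimeter = 2·32·6.000·sin(180°/32) = 37.64 mm). Overall, the cross-section is a single solid region. Total boundary length (outer) = 37.64 mm.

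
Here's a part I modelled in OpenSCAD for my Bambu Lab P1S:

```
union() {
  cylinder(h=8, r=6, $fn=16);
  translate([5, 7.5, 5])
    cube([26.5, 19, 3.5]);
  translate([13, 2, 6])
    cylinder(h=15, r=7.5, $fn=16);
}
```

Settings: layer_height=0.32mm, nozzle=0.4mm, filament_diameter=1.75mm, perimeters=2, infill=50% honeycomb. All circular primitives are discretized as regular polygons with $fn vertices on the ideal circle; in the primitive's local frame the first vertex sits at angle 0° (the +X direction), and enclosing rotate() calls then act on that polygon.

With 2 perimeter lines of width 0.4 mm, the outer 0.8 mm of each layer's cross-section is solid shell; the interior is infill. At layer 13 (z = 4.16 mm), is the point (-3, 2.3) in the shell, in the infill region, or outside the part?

At z = 4.16 mm: the r=6 cylinder gives a regular 16-gon of circumradius 6 (constant along its height); the cube at (5, 7.5) does not reach this height (z outside [5, 8.5]); the cylinder at (13, 2) is absent (z outside [6, 21]); Merging all regions: only the r=6 cylinder is present, so the union is just that shape — 1 connected region. Overall, the cross-section is a single solid region. The nearest boundary edge runs (-4.24, 4.24)→(-5.54, 2.30); distance from the point to it = 2.11 mm. The point is inside the cross-section and 2.11 mm from the nearest boundary — more than the 0.8 mm shell width (2 × 0.4), so it's in the infill interior.

infill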